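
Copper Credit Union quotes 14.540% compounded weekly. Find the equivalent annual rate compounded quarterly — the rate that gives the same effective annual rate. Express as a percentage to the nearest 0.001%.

14.786%

EAR = (1 + 0.14540/52)^52 − 1 = 0.156267.
Solve (1 + r/4)^4 = 1.156267: r/4 = 1.156267^(1/4) − 1 = 0.036966, so r = 0.147865 = 14.786%.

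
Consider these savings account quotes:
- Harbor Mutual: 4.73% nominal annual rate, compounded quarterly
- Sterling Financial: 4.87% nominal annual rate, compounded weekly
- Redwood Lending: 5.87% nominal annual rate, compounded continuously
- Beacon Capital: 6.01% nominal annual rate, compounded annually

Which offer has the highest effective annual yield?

Redwood Lending

Harbor Mutual: (1 + 0.0473/4)^4 − 1 = 4.815%
Sterling Financial: (1 + 0.0487/52)^52 − 1 = 4.988%
Redwood Lending: e^0.0587 − 1 = 6.046%
Beacon Capital: compounded annually, EAR = 6.010%
The highest effective annual rate is Redwood Lending at 6.046%.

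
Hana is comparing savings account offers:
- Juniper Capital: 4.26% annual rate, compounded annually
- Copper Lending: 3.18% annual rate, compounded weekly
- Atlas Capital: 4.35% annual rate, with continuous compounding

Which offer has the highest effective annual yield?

Juniper Capital: compounded annually, EAR = 4.260%
Copper Lending: (1 + 0.0318/52)^52 − 1 = 3.230%
Atlas Capital: e^0.0435 − 1 = 4.446%
The highest effective annual rate is Atlas Capital at 4.446%.

Atlas Capital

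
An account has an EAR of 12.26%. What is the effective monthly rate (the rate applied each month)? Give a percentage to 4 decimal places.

The per-month rate i satisfies (1 + i)^12 = 1 + 0.1226.
i = 1.1226^(1/12) − 1 = 0.0096839 = 0.9684%.

0.9684%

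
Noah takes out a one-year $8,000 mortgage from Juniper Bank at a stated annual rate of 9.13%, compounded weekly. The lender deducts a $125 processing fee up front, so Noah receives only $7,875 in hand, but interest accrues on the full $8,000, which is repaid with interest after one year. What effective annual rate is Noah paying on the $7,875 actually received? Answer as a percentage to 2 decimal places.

11.29%

Amount owed after one year: 8,000 × (1 + 0.0913/52)^52 = 8,000 × 1.095510 = $8,764.08.
Effective rate on net proceeds: 8,764.08 / 7,875 − 1 = 0.112899 = 11.29%.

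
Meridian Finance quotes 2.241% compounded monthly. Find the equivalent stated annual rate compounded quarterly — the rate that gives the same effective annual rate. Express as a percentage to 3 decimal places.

2.245%

EAR = (1 + 0.02241/12)^12 − 1 = 0.022642.
Solve (1 + r/4)^4 = 1.022642: r/4 = 1.022642^(1/4) − 1 = 0.005613, so r = 0.022452 = 2.245%.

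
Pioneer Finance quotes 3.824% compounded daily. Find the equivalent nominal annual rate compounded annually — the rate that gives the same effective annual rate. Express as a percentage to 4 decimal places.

EAR = (1 + 0.03824/365)^365 − 1 = 0.038978.
Compounded annually, the equivalent nominal rate is the EAR itself: 3.8978%.

3.8978%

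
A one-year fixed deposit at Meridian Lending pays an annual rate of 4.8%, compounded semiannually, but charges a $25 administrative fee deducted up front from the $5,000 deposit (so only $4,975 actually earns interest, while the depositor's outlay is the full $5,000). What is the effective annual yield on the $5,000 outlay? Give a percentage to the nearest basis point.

4.33%

Value after one year: 4,975 × (1 + 0.048/2)^2 = 4,975 × 1.048576 = $5,216.67.
Effective yield on the $5,000 outlay: 5,216.67 / 5,000 − 1 = 0.043333 = 4.33%.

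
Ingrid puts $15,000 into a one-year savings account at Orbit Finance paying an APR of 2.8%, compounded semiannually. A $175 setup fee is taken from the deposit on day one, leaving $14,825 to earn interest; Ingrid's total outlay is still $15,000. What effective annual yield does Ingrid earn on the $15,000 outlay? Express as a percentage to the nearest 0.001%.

Value after one year: 14,825 × (1 + 0.028/2)^2 = 14,825 × 1.028196 = $15,243.01.
Effective yield on the $15,000 outlay: 15,243.01 / 15,000 − 1 = 0.016200 = 1.620%.

1.620%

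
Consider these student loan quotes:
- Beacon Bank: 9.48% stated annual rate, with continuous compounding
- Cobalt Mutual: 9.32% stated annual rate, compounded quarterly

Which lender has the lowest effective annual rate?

Beacon Bank: e^0.0948 − 1 = 9.944%
Cobalt Mutual: (1 + 0.0932/4)^4 − 1 = 9.651%
The lowest effective annual rate is Cobalt Mutual at 9.651%.

Cobalt Mutual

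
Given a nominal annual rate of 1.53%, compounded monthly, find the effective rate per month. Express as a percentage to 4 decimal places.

0.1275%

With a nominal annual rate compounded monthly, the periodic rate is the nominal rate divided by 12.
i = 0.0153 / 12 = 0.0012750 = 0.1275%.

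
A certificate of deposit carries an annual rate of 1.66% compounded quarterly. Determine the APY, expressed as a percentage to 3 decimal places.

EAR = (1 + 0.0166/4)^4 − 1.
= (1 + 0.004150)^4 − 1 = 1.016704 − 1 = 1.670%.

1.670%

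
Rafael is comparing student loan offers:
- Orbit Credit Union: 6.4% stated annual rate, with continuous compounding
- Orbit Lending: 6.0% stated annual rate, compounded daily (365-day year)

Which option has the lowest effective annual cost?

Orbit Credit Union: e^0.064 − 1 = 6.609%
Orbit Lending: (1 + 0.060/365)^365 − 1 = 6.183%
The lowest effective annual rate is Orbit Lending at 6.183%.

Orbit Lending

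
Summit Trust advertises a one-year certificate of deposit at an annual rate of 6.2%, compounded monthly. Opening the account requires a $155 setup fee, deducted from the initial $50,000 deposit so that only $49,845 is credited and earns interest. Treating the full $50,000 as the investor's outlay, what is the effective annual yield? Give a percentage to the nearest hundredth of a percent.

6.05%

Value after one year: 49,845 × (1 + 0.062/12)^12 = 49,845 × 1.063793 = $53,024.74.
Effective yield on the $50,000 outlay: 53,024.74 / 50,000 − 1 = 0.060495 = 6.05%.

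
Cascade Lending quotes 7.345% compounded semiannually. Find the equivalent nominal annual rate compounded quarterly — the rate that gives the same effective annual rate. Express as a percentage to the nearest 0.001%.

EAR = (1 + 0.07345/2)^2 − 1 = 0.074799.
Solve (1 + r/4)^4 = 1.074799: r/4 = 1.074799^(1/4) − 1 = 0.018197, so r = 0.072788 = 7.279%.

7.279%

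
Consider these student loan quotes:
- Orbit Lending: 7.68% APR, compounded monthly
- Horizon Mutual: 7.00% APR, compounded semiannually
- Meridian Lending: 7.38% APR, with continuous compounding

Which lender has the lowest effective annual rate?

Horizon Mutual

Orbit Lending: (1 + 0.0768/12)^12 − 1 = 7.956%
Horizon Mutual: (1 + 0.0700/2)^2 − 1 = 7.122%
Meridian Lending: e^0.0738 − 1 = 7.659%
The lowest effective annual rate is Horizon Mutual at 7.122%.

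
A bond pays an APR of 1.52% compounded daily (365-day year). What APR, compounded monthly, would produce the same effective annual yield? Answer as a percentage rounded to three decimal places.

1.521%

EAR = (1 + 0.0152/365)^365 − 1 = 0.015316.
Solve (1 + r/12)^12 = 1.015316: r/12 = 1.015316^(1/12) − 1 = 0.001267, so r = 0.015209 = 1.521%.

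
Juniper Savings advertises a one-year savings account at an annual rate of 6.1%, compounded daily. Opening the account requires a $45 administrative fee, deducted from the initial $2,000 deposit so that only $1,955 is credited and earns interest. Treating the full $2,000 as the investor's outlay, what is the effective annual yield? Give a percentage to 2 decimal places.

Value after one year: 1,955 × (1 + 0.061/365)^365 = 1,955 × 1.062893 = $2,077.96.
Effective yield on the $2,000 outlay: 2,077.96 / 2,000 − 1 = 0.038978 = 3.90%.

3.90%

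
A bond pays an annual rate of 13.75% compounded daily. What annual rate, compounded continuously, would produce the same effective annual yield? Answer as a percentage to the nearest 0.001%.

EAR = (1 + 0.1375/365)^365 − 1 = 0.147372.
Equivalent continuous rate: r = ln(1 + 0.147372) = 0.137474 = 13.747%.

13.747%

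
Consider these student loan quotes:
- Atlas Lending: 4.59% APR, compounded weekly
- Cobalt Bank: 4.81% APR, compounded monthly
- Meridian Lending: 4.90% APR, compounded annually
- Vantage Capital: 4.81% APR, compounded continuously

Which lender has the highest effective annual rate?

Vantage Capital

Atlas Lending: (1 + 0.0459/52)^52 − 1 = 4.695%
Cobalt Bank: (1 + 0.0481/12)^12 − 1 = 4.917%
Meridian Lending: compounded annually, EAR = 4.900%
Vantage Capital: e^0.0481 − 1 = 4.928%
The highest effective annual rate is Vantage Capital at 4.928%.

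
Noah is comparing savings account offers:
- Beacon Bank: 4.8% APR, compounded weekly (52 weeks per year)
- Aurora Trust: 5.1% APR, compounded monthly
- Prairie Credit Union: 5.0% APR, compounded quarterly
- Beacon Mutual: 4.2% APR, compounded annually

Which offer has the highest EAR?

Aurora Trust

Beacon Bank: (1 + 0.048/52)^52 − 1 = 4.915%
Aurora Trust: (1 + 0.051/12)^12 − 1 = 5.221%
Prairie Credit Union: (1 + 0.050/4)^4 − 1 = 5.095%
Beacon Mutual: compounded annually, EAR = 4.200%
The highest effective annual rate is Aurora Trust at 5.221%.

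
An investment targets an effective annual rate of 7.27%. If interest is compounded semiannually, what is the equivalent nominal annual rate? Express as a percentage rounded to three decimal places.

7.142%

(1 + r/2)^2 − 1 = 0.0727, so 1 + r/2 = 1.0727^(1/2).
r/2 = 0.035712, so r = 0.071425 = 7.142%.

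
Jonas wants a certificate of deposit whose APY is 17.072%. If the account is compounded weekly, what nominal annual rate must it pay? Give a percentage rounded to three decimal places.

(1 + r/52)^52 − 1 = 0.17072, so 1 + r/52 = 1.17072^(1/52).
r/52 = 0.003036, so r = 0.157858 = 15.786%.

15.786%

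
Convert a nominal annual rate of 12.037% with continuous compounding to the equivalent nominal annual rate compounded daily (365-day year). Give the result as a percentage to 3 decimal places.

12.039%

EAR under continuous compounding: e^0.12037 − 1 = 0.127914.
Solve (1 + r/365)^365 = 1.127914: r/365 = 1.127914^(1/365) − 1 = 0.000330, so r = 0.120390 = 12.039%.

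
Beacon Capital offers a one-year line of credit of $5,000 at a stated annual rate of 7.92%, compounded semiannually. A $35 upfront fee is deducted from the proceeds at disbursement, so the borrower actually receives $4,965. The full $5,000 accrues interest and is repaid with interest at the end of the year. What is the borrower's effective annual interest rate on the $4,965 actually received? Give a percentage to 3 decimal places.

Amount owed after one year: 5,000 × (1 + 0.0792/2)^2 = 5,000 × 1.080768 = $5,403.84.
Effective rate on net proceeds: 5,403.84 / 4,965 − 1 = 0.088387 = 8.839%.

8.839%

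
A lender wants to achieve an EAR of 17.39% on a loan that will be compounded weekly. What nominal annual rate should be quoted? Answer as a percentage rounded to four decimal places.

16.0579%

(1 + r/52)^52 − 1 = 0.1739, so 1 + r/52 = 1.1739^(1/52).
r/52 = 0.003088, so r = 0.160579 = 16.0579%.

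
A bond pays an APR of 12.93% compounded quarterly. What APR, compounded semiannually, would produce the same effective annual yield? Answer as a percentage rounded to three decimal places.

13.139%

EAR = (1 + 0.1293/4)^4 − 1 = 0.135706.
Solve (1 + r/2)^2 = 1.135706: r/2 = 1.135706^(1/2) − 1 = 0.065695, so r = 0.131390 = 13.139%.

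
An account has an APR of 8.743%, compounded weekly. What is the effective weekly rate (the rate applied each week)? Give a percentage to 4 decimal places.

0.1681%

With a nominal annual rate compounded weekly, the periodic rate is the nominal rate divided by 52.
i = 0.08743 / 52 = 0.0016813 = 0.1681%.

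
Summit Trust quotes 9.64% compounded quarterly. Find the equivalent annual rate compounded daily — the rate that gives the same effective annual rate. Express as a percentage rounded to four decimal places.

9.5269%

EAR = (1 + 0.0964/4)^4 − 1 = 0.099941.
Solve (1 + r/365)^365 = 1.099941: r/365 = 1.099941^(1/365) − 1 = 0.000261, so r = 0.095269 = 9.5269%.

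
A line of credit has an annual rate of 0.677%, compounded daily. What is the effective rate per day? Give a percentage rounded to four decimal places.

0.0019%

With a nominal annual rate compounded daily, the periodic rate is the nominal rate divided by 365.
i = 0.00677 / 365 = 0.0000185 = 0.0019%.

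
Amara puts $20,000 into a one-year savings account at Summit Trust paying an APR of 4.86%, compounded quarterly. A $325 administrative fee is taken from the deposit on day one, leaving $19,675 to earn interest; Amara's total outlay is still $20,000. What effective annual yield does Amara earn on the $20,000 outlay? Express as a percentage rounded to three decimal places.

Value after one year: 19,675 × (1 + 0.0486/4)^4 = 19,675 × 1.049493 = $20,648.77.
Effective yield on the $20,000 outlay: 20,648.77 / 20,000 − 1 = 0.032439 = 3.244%.

3.244%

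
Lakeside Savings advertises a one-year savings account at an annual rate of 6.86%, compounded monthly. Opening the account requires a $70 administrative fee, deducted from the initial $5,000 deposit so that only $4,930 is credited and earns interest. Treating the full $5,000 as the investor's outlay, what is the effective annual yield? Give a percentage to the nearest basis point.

5.58%

Value after one year: 4,930 × (1 + 0.0686/12)^12 = 4,930 × 1.070799 = $5,279.04.
Effective yield on the $5,000 outlay: 5,279.04 / 5,000 − 1 = 0.055807 = 5.58%.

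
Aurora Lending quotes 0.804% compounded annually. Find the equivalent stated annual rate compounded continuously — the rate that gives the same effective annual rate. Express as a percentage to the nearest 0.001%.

Compounded annually, EAR = nominal = 0.008040.
Equivalent continuous rate: r = ln(1 + 0.008040) = 0.008008 = 0.801%.

0.801%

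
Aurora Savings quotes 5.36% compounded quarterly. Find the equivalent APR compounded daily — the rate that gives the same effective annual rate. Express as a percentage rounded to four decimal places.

5.3248%

EAR = (1 + 0.0536/4)^4 − 1 = 0.054687.
Solve (1 + r/365)^365 = 1.054687: r/365 = 1.054687^(1/365) − 1 = 0.000146, so r = 0.053248 = 5.3248%.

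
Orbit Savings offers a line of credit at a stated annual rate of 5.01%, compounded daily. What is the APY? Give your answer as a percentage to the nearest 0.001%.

5.137%

EAR = (1 + 0.0501/365)^365 − 1.
= 1.051373 − 1 = 5.137%.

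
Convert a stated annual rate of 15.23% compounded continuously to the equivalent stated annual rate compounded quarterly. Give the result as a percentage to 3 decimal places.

EAR under continuous compounding: e^0.1523 − 1 = 0.164510.
Solve (1 + r/4)^4 = 1.164510: r/4 = 1.164510^(1/4) − 1 = 0.038809, so r = 0.155237 = 15.524%.

15.524%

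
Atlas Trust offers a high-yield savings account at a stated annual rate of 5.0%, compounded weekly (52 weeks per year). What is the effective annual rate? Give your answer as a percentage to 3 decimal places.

EAR = (1 + 0.050/52)^52 − 1.
= 1.051246 − 1 = 5.125%.

5.125%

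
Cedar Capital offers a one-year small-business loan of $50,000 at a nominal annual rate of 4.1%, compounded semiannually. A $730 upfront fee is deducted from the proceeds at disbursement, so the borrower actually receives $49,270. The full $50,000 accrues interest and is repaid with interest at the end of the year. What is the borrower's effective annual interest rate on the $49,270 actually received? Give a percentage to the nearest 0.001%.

5.685%

Amount owed after one year: 50,000 × (1 + 0.041/2)^2 = 50,000 × 1.041420 = $52,071.01.
Effective rate on net proceeds: 52,071.01 / 49,270 − 1 = 0.056850 = 5.685%.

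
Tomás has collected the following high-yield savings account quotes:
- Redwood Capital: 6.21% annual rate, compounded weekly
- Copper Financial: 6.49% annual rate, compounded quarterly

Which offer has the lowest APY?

Redwood Capital: (1 + 0.0621/52)^52 − 1 = 6.403%
Copper Financial: (1 + 0.0649/4)^4 − 1 = 6.650%
The lowest effective annual rate is Redwood Capital at 6.403%.

Redwood Capital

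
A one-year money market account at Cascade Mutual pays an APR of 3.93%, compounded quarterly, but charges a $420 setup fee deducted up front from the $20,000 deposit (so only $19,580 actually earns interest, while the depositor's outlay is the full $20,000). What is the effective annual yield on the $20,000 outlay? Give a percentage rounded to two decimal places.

1.80%

Value after one year: 19,580 × (1 + 0.0393/4)^4 = 19,580 × 1.039883 = $20,360.91.
Effective yield on the $20,000 outlay: 20,360.91 / 20,000 − 1 = 0.018045 = 1.80%.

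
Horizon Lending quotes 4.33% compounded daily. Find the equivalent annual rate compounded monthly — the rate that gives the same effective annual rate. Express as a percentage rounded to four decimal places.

4.3376%

EAR = (1 + 0.0433/365)^365 − 1 = 0.044248.
Solve (1 + r/12)^12 = 1.044248: r/12 = 1.044248^(1/12) − 1 = 0.003615, so r = 0.043376 = 4.3376%.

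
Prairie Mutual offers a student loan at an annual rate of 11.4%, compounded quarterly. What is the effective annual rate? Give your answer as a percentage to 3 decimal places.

11.897%

EAR = (1 + 0.114/4)^4 − 1.
= 1.118967 − 1 = 11.897%.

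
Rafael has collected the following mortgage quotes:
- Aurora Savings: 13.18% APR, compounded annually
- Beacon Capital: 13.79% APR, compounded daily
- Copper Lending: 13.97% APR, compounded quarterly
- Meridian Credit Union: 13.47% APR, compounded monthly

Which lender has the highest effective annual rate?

Beacon Capital

Aurora Savings: compounded annually, EAR = 13.180%
Beacon Capital: (1 + 0.1379/365)^365 − 1 = 14.783%
Copper Lending: (1 + 0.1397/4)^4 − 1 = 14.719%
Meridian Credit Union: (1 + 0.1347/12)^12 − 1 = 14.334%
The highest effective annual rate is Beacon Capital at 14.783%.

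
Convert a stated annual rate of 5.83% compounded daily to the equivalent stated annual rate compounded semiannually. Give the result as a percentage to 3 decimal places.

5.915%

EAR = (1 + 0.0583/365)^365 − 1 = 0.060028.
Solve (1 + r/2)^2 = 1.060028: r/2 = 1.060028^(1/2) − 1 = 0.029577, so r = 0.059153 = 5.915%.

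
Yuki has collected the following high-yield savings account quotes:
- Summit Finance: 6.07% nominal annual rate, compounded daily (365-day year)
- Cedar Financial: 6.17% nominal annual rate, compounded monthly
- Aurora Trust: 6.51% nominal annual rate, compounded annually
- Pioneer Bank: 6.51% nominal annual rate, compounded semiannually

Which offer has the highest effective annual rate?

Summit Finance: (1 + 0.0607/365)^365 − 1 = 6.257%
Cedar Financial: (1 + 0.0617/12)^12 − 1 = 6.348%
Aurora Trust: compounded annually, EAR = 6.510%
Pioneer Bank: (1 + 0.0651/2)^2 − 1 = 6.616%
The highest effective annual rate is Pioneer Bank at 6.616%.

Pioneer Bank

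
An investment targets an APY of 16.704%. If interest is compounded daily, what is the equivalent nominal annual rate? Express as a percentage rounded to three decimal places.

(1 + r/365)^365 − 1 = 0.16704, so 1 + r/365 = 1.16704^(1/365).
r/365 = 0.000423, so r = 0.154503 = 15.450%.

15.450%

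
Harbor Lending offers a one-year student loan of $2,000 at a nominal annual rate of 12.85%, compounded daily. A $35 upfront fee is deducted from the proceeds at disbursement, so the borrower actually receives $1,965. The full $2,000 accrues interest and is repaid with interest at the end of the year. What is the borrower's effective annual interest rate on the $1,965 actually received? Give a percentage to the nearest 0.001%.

Amount owed after one year: 2,000 × (1 + 0.1285/365)^365 = 2,000 × 1.137096 = $2,274.19.
Effective rate on net proceeds: 2,274.19 / 1,965 − 1 = 0.157349 = 15.735%.

15.735%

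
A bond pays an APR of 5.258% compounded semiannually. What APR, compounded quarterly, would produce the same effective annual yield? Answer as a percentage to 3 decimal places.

5.224%

EAR = (1 + 0.05258/2)^2 − 1 = 0.053271.
Solve (1 + r/4)^4 = 1.053271: r/4 = 1.053271^(1/4) − 1 = 0.013060, so r = 0.052239 = 5.224%.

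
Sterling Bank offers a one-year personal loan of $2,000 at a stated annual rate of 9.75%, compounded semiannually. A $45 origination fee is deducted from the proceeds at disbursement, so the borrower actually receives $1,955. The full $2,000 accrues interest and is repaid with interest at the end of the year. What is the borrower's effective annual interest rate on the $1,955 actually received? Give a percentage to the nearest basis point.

12.52%

Amount owed after one year: 2,000 × (1 + 0.0975/2)^2 = 2,000 × 1.099877 = $2,199.75.
Effective rate on net proceeds: 2,199.75 / 1,955 − 1 = 0.125193 = 12.52%.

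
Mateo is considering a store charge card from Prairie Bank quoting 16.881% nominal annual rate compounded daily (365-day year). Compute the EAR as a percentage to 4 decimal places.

18.3849%

EAR = (1 + 0.16881/365)^365 − 1.
= 1.183849 − 1 = 18.3849%.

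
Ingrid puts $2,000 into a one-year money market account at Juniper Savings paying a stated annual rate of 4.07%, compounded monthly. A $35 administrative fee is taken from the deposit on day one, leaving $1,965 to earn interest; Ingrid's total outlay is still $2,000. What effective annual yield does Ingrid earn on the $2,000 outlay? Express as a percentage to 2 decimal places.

2.32%

Value after one year: 1,965 × (1 + 0.0407/12)^12 = 1,965 × 1.041468 = $2,046.48.
Effective yield on the $2,000 outlay: 2,046.48 / 2,000 − 1 = 0.023242 = 2.32%.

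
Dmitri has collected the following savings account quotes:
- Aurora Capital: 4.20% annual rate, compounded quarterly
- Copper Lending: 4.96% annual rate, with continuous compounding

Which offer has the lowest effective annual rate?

Aurora Capital: (1 + 0.0420/4)^4 − 1 = 4.267%
Copper Lending: e^0.0496 − 1 = 5.085%
The lowest effective annual rate is Aurora Capital at 4.267%.

Aurora Capital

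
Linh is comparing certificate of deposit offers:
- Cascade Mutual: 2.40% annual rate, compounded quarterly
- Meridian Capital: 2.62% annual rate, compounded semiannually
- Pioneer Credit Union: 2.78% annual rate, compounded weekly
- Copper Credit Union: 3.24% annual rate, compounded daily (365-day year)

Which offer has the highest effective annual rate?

Copper Credit Union

Cascade Mutual: (1 + 0.0240/4)^4 − 1 = 2.422%
Meridian Capital: (1 + 0.0262/2)^2 − 1 = 2.637%
Pioneer Credit Union: (1 + 0.0278/52)^52 − 1 = 2.818%
Copper Credit Union: (1 + 0.0324/365)^365 − 1 = 3.293%
The highest effective annual rate is Copper Credit Union at 3.293%.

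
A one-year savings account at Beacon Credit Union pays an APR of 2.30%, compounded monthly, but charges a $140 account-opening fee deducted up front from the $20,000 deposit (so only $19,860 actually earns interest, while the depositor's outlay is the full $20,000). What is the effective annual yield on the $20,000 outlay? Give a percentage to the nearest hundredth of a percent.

Value after one year: 19,860 × (1 + 0.0230/12)^12 = 19,860 × 1.023244 = $20,321.63.
Effective yield on the $20,000 outlay: 20,321.63 / 20,000 − 1 = 0.016081 = 1.61%.

1.61%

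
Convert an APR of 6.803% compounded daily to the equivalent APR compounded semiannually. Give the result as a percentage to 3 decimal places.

6.919%

EAR = (1 + 0.06803/365)^365 − 1 = 0.070391.
Solve (1 + r/2)^2 = 1.070391: r/2 = 1.070391^(1/2) − 1 = 0.034597, so r = 0.069194 = 6.919%.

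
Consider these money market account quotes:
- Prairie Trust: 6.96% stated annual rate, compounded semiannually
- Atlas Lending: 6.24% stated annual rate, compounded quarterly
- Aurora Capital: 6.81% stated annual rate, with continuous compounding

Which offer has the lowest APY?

Atlas Lending

Prairie Trust: (1 + 0.0696/2)^2 − 1 = 7.081%
Atlas Lending: (1 + 0.0624/4)^4 − 1 = 6.388%
Aurora Capital: e^0.0681 − 1 = 7.047%
The lowest effective annual rate is Atlas Lending at 6.388%.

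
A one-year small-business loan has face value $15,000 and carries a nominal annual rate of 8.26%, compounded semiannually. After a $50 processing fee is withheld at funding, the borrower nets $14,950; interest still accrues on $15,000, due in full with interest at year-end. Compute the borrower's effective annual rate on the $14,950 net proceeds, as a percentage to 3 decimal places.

8.793%

Amount owed after one year: 15,000 × (1 + 0.0826/2)^2 = 15,000 × 1.084306 = $16,264.59.
Effective rate on net proceeds: 16,264.59 / 14,950 − 1 = 0.087932 = 8.793%.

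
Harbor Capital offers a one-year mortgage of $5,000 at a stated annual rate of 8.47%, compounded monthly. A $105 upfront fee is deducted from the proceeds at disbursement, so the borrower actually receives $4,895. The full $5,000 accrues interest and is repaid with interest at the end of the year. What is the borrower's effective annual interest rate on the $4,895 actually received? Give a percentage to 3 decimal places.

Amount owed after one year: 5,000 × (1 + 0.0847/12)^12 = 5,000 × 1.088067 = $5,440.33.
Effective rate on net proceeds: 5,440.33 / 4,895 − 1 = 0.111406 = 11.141%.

11.141%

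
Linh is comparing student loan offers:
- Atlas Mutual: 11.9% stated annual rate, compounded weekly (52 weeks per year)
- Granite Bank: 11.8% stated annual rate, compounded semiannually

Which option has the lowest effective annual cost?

Granite Bank

Atlas Mutual: (1 + 0.119/52)^52 − 1 = 12.622%
Granite Bank: (1 + 0.118/2)^2 − 1 = 12.148%
The lowest effective annual rate is Granite Bank at 12.148%.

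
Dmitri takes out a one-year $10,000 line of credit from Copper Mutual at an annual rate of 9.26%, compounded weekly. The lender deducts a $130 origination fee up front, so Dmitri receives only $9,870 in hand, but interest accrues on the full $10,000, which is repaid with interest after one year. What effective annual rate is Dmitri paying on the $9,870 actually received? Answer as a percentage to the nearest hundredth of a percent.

Amount owed after one year: 10,000 × (1 + 0.0926/52)^52 = 10,000 × 1.096933 = $10,969.33.
Effective rate on net proceeds: 10,969.33 / 9,870 − 1 = 0.111380 = 11.14%.

11.14%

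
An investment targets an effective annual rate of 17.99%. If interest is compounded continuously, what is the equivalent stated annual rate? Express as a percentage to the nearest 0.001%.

16.543%

Continuous: nominal r satisfies e^r − 1 = 0.1799.
r = ln(1 + 0.1799) = ln(1.1799) = 0.165430 = 16.543%.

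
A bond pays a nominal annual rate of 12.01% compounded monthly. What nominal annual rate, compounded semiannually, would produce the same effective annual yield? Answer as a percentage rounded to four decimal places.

EAR = (1 + 0.1201/12)^12 − 1 = 0.126937.
Solve (1 + r/2)^2 = 1.126937: r/2 = 1.126937^(1/2) − 1 = 0.061573, so r = 0.123145 = 12.3145%.

12.3145%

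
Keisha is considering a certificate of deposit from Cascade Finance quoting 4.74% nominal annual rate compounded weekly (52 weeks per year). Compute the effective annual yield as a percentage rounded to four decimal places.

EAR = (1 + 0.0474/52)^52 − 1.
= (1 + 0.000912)^52 − 1 = 1.048519 − 1 = 4.8519%.

4.8519%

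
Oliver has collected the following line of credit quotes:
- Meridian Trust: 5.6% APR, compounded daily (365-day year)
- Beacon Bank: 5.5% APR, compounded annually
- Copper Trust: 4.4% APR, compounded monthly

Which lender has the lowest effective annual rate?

Copper Trust

Meridian Trust: (1 + 0.056/365)^365 − 1 = 5.759%
Beacon Bank: compounded annually, EAR = 5.500%
Copper Trust: (1 + 0.044/12)^12 − 1 = 4.490%
The lowest effective annual rate is Copper Trust at 4.490%.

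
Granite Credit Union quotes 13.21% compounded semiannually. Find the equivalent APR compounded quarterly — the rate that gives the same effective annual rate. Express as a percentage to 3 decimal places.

EAR = (1 + 0.1321/2)^2 − 1 = 0.136463.
Solve (1 + r/4)^4 = 1.136463: r/4 = 1.136463^(1/4) − 1 = 0.032497, so r = 0.129988 = 12.999%.

12.999%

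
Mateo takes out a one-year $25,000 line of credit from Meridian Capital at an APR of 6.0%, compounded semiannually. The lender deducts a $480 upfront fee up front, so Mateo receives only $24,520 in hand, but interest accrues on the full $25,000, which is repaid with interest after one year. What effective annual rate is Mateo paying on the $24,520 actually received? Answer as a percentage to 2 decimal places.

Amount owed after one year: 25,000 × (1 + 0.060/2)^2 = 25,000 × 1.060900 = $26,522.50.
Effective rate on net proceeds: 26,522.50 / 24,520 − 1 = 0.081668 = 8.17%.

8.17%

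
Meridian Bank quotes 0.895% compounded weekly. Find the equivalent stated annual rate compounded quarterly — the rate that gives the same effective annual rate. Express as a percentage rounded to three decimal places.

0.896%

EAR = (1 + 0.00895/52)^52 − 1 = 0.008989.
Solve (1 + r/4)^4 = 1.008989: r/4 = 1.008989^(1/4) − 1 = 0.002240, so r = 0.008959 = 0.896%.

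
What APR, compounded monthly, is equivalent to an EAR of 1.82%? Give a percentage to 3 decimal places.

(1 + r/12)^12 − 1 = 0.0182, so 1 + r/12 = 1.0182^(1/12).
r/12 = 0.001504, so r = 0.018050 = 1.805%.

1.805%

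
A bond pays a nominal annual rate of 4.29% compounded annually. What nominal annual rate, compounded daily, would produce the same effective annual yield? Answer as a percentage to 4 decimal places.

Compounded annually, EAR = nominal = 0.042900.
Solve (1 + r/365)^365 = 1.042900: r/365 = 1.042900^(1/365) − 1 = 0.000115, so r = 0.042008 = 4.2008%.

4.2008%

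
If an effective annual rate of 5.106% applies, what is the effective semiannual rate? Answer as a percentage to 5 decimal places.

The per-half-year rate i satisfies (1 + i)^2 = 1 + 0.05106.
i = 1.05106^(1/2) − 1 = 0.0252122 = 2.52122%.

2.52122%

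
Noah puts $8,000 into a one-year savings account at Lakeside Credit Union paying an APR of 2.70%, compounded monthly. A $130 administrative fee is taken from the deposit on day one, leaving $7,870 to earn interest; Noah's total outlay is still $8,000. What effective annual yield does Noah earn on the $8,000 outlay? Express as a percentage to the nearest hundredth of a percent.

Value after one year: 7,870 × (1 + 0.0270/12)^12 = 7,870 × 1.027337 = $8,085.14.
Effective yield on the $8,000 outlay: 8,085.14 / 8,000 − 1 = 0.010642 = 1.06%.

1.06%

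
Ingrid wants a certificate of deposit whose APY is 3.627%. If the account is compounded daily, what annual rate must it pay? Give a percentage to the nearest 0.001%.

(1 + r/365)^365 − 1 = 0.03627, so 1 + r/365 = 1.03627^(1/365).
r/365 = 0.000098, so r = 0.035629 = 3.563%.

3.563%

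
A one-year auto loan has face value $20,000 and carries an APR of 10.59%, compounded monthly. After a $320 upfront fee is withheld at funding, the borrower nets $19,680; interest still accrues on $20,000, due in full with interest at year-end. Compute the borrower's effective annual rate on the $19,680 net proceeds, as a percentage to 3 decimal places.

12.926%

Amount owed after one year: 20,000 × (1 + 0.1059/12)^12 = 20,000 × 1.111194 = $22,223.89.
Effective rate on net proceeds: 22,223.89 / 19,680 − 1 = 0.129263 = 12.926%.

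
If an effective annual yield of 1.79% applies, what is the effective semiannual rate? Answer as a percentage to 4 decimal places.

0.8910%

The per-half-year rate i satisfies (1 + i)^2 = 1 + 0.0179.
i = 1.0179^(1/2) − 1 = 0.0089103 = 0.8910%.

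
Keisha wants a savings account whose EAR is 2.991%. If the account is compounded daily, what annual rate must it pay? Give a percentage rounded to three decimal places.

(1 + r/365)^365 − 1 = 0.02991, so 1 + r/365 = 1.02991^(1/365).
r/365 = 0.000081, so r = 0.029473 = 2.947%.

2.947%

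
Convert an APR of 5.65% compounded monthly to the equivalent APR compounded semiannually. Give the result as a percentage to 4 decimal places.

5.7169%

EAR = (1 + 0.0565/12)^12 − 1 = 0.057986.
Solve (1 + r/2)^2 = 1.057986: r/2 = 1.057986^(1/2) − 1 = 0.028585, so r = 0.057169 = 5.7169%.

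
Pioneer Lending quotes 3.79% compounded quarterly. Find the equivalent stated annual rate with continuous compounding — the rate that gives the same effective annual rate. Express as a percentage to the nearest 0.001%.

EAR = (1 + 0.0379/4)^4 − 1 = 0.038442.
Equivalent continuous rate: r = ln(1 + 0.038442) = 0.037722 = 3.772%.

3.772%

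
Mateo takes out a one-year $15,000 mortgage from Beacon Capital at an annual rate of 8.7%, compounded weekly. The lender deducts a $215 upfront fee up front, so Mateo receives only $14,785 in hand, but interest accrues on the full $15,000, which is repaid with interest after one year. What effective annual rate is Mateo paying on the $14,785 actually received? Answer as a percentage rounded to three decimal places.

10.668%

Amount owed after one year: 15,000 × (1 + 0.087/52)^52 = 15,000 × 1.090817 = $16,362.26.
Effective rate on net proceeds: 16,362.26 / 14,785 − 1 = 0.106680 = 10.668%.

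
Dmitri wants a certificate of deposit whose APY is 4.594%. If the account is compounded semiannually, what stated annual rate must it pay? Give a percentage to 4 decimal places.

(1 + r/2)^2 − 1 = 0.04594, so 1 + r/2 = 1.04594^(1/2).
r/2 = 0.022712, so r = 0.045424 = 4.5424%.

4.5424%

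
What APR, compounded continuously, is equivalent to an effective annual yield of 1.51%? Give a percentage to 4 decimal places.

1.4987%

Continuous: nominal r satisfies e^r − 1 = 0.0151.
r = ln(1 + 0.0151) = ln(1.0151) = 0.014987 = 1.4987%.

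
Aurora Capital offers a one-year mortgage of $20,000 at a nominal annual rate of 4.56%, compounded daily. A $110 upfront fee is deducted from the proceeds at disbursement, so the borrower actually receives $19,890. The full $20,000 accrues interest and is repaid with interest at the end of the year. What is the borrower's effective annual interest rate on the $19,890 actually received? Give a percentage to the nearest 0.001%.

Amount owed after one year: 20,000 × (1 + 0.0456/365)^365 = 20,000 × 1.046653 = $20,933.05.
Effective rate on net proceeds: 20,933.05 / 19,890 − 1 = 0.052441 = 5.244%.

5.244%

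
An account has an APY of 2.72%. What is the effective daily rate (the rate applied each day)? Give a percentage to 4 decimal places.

The per-day rate i satisfies (1 + i)^365 = 1 + 0.0272.
i = 1.0272^(1/365) − 1 = 0.0000735 = 0.0074%.

0.0074%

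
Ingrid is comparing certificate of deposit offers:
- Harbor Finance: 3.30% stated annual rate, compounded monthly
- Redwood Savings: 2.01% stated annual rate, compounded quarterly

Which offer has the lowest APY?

Redwood Savings

Harbor Finance: (1 + 0.0330/12)^12 − 1 = 3.350%
Redwood Savings: (1 + 0.0201/4)^4 − 1 = 2.025%
The lowest effective annual rate is Redwood Savings at 2.025%.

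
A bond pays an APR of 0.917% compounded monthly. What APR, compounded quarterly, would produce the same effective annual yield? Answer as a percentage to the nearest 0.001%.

EAR = (1 + 0.00917/12)^12 − 1 = 0.009209.
Solve (1 + r/4)^4 = 1.009209: r/4 = 1.009209^(1/4) − 1 = 0.002294, so r = 0.009177 = 0.918%.

0.918%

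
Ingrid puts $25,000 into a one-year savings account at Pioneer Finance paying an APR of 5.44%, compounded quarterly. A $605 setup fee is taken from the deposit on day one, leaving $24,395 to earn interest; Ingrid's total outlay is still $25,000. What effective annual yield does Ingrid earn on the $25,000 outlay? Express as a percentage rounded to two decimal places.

Value after one year: 24,395 × (1 + 0.0544/4)^4 = 24,395 × 1.055520 = $25,749.41.
Effective yield on the $25,000 outlay: 25,749.41 / 25,000 − 1 = 0.029976 = 3.00%.

3.00%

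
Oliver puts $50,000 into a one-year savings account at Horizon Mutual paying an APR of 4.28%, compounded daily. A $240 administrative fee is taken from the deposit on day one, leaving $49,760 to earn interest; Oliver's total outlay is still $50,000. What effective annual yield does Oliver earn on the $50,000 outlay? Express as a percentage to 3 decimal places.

3.872%

Value after one year: 49,760 × (1 + 0.0428/365)^365 = 49,760 × 1.043727 = $51,935.83.
Effective yield on the $50,000 outlay: 51,935.83 / 50,000 − 1 = 0.038717 = 3.872%.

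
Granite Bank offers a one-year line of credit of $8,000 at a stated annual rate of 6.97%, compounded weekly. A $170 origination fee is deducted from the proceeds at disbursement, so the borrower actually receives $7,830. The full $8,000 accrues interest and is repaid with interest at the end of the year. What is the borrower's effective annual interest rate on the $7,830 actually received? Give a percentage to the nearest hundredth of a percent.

9.54%

Amount owed after one year: 8,000 × (1 + 0.0697/52)^52 = 8,000 × 1.072136 = $8,577.09.
Effective rate on net proceeds: 8,577.09 / 7,830 − 1 = 0.095414 = 9.54%.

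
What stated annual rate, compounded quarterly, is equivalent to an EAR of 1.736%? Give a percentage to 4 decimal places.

1.7248%

(1 + r/4)^4 − 1 = 0.01736, so 1 + r/4 = 1.01736^(1/4).
r/4 = 0.004312, so r = 0.017248 = 1.7248%.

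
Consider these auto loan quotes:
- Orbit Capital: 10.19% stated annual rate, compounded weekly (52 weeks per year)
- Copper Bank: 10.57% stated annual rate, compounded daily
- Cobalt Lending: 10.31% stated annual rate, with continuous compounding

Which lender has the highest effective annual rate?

Orbit Capital: (1 + 0.1019/52)^52 − 1 = 10.716%
Copper Bank: (1 + 0.1057/365)^365 − 1 = 11.147%
Cobalt Lending: e^0.1031 − 1 = 10.860%
The highest effective annual rate is Copper Bank at 11.147%.

Copper Bank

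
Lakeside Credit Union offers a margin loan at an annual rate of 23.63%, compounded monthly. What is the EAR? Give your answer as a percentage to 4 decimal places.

EAR = (1 + 0.2363/12)^12 − 1.
= (1 + 0.019692)^12 − 1 = 1.263649 − 1 = 26.3649%.

26.3649%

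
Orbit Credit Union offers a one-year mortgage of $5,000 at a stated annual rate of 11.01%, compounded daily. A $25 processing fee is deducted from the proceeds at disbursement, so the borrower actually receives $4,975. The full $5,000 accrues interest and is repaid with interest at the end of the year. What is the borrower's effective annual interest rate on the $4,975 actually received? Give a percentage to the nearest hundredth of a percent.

12.20%

Amount owed after one year: 5,000 × (1 + 0.1101/365)^365 = 5,000 × 1.116371 = $5,581.86.
Effective rate on net proceeds: 5,581.86 / 4,975 − 1 = 0.121981 = 12.20%.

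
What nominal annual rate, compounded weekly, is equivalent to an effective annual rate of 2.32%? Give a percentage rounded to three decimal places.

2.294%

(1 + r/52)^52 − 1 = 0.0232, so 1 + r/52 = 1.0232^(1/52).
r/52 = 0.000441, so r = 0.022940 = 2.294%.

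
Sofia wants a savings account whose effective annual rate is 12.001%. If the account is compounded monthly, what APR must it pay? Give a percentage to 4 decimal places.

(1 + r/12)^12 − 1 = 0.12001, so 1 + r/12 = 1.12001^(1/12).
r/12 = 0.009490, so r = 0.113875 = 11.3875%.

11.3875%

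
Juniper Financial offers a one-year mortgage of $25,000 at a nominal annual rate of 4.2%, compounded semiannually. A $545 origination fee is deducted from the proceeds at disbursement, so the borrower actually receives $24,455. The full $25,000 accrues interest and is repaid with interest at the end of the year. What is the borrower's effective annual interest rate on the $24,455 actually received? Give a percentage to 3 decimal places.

Amount owed after one year: 25,000 × (1 + 0.042/2)^2 = 25,000 × 1.042441 = $26,061.02.
Effective rate on net proceeds: 26,061.02 / 24,455 − 1 = 0.065673 = 6.567%.

6.567%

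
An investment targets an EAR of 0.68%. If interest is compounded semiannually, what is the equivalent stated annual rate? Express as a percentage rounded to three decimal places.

0.679%

(1 + r/2)^2 − 1 = 0.0068, so 1 + r/2 = 1.0068^(1/2).
r/2 = 0.003394, so r = 0.006788 = 0.679%.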